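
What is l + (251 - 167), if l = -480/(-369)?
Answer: 10492/123 ≈ 85.301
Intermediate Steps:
l = 160/123 (l = -480*(-1/369) = 160/123 ≈ 1.3008)
l + (251 - 167) = 160/123 + (251 - 167) = 160/123 + 84 = 10492/123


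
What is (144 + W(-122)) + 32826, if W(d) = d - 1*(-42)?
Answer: 32890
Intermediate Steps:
W(d) = 42 + d (W(d) = d + 42 = 42 + d)
(144 + W(-122)) + 32826 = (144 + (42 - 122)) + 32826 = (144 - 80) + 32826 = 64 + 32826 = 32890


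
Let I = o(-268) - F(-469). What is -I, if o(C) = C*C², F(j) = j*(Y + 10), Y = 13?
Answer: 19238045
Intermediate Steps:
F(j) = 23*j (F(j) = j*(13 + 10) = j*23 = 23*j)
o(C) = C³
I = -19238045 (I = (-268)³ - 23*(-469) = -19248832 - 1*(-10787) = -19248832 + 10787 = -19238045)
-I = -1*(-19238045) = 19238045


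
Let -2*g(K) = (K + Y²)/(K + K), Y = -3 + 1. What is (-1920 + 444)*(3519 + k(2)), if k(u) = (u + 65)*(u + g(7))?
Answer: -37470843/7 ≈ -5.3530e+6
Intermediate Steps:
Y = -2
g(K) = -(4 + K)/(4*K) (g(K) = -(K + (-2)²)/(2*(K + K)) = -(K + 4)/(2*(2*K)) = -(4 + K)*1/(2*K)/2 = -(4 + K)/(4*K))
k(u) = (65 + u)*(-11/28 + u) (k(u) = (u + 65)*(u + (¼)*(-4 - 1*7)/7) = (65 + u)*(u + (¼)*(⅐)*(-4 - 7)) = (65 + u)*(u + (¼)*(⅐)*(-11)) = (65 + u)*(u - 11/28) = (65 + u)*(-11/28 + u))
(-1920 + 444)*(3519 + k(2)) = (-1920 + 444)*(3519 + (-715/28 + 2² + (1809/28)*2)) = -1476*(3519 + (-715/28 + 4 + 1809/14)) = -1476*(3519 + 3015/28) = -1476*101547/28 = -37470843/7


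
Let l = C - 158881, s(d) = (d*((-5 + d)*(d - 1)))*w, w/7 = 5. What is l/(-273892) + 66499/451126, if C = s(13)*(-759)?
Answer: 7523061653617/61779901196 ≈ 121.77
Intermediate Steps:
w = 35 (w = 7*5 = 35)
s(d) = 35*d*(-1 + d)*(-5 + d) (s(d) = (d*((-5 + d)*(d - 1)))*35 = (d*((-5 + d)*(-1 + d)))*35 = (d*((-1 + d)*(-5 + d)))*35 = (d*(-1 + d)*(-5 + d))*35 = 35*d*(-1 + d)*(-5 + d))
C = -33153120 (C = (35*13*(5 + 13² - 6*13))*(-759) = (35*13*(5 + 169 - 78))*(-759) = (35*13*96)*(-759) = 43680*(-759) = -33153120)
l = -33312001 (l = -33153120 - 158881 = -33312001)
l/(-273892) + 66499/451126 = -33312001/(-273892) + 66499/451126 = -33312001*(-1/273892) + 66499*(1/451126) = 33312001/273892 + 66499/451126 = 7523061653617/61779901196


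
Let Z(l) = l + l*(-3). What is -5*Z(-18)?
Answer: -180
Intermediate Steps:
Z(l) = -2*l (Z(l) = l - 3*l = -2*l)
-5*Z(-18) = -(-10)*(-18) = -5*36 = -180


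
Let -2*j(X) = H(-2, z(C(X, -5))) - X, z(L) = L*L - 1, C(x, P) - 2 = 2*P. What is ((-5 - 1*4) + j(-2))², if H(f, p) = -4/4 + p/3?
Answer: 400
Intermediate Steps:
C(x, P) = 2 + 2*P
z(L) = -1 + L² (z(L) = L² - 1 = -1 + L²)
H(f, p) = -1 + p/3 (H(f, p) = -4*¼ + p*(⅓) = -1 + p/3)
j(X) = -10 + X/2 (j(X) = -((-1 + (-1 + (2 + 2*(-5))²)/3) - X)/2 = -((-1 + (-1 + (2 - 10)²)/3) - X)/2 = -((-1 + (-1 + (-8)²)/3) - X)/2 = -((-1 + (-1 + 64)/3) - X)/2 = -((-1 + (⅓)*63) - X)/2 = -((-1 + 21) - X)/2 = -(20 - X)/2 = -10 + X/2)
((-5 - 1*4) + j(-2))² = ((-5 - 1*4) + (-10 + (½)*(-2)))² = ((-5 - 4) + (-10 - 1))² = (-9 - 11)² = (-20)² = 400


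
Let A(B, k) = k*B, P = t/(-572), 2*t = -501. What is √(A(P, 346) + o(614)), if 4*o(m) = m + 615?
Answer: √9381515/143 ≈ 21.419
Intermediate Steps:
t = -501/2 (t = (½)*(-501) = -501/2 ≈ -250.50)
P = 501/1144 (P = -501/2/(-572) = -501/2*(-1/572) = 501/1144 ≈ 0.43794)
A(B, k) = B*k
o(m) = 615/4 + m/4 (o(m) = (m + 615)/4 = (615 + m)/4 = 615/4 + m/4)
√(A(P, 346) + o(614)) = √((501/1144)*346 + (615/4 + (¼)*614)) = √(86673/572 + (615/4 + 307/2)) = √(86673/572 + 1229/4) = √(65605/143) = √9381515/143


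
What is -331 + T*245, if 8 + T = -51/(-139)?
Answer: -305954/139 ≈ -2201.1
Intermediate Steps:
T = -1061/139 (T = -8 - 51/(-139) = -8 - 51*(-1/139) = -8 + 51/139 = -1061/139 ≈ -7.6331)
-331 + T*245 = -331 - 1061/139*245 = -331 - 259945/139 = -305954/139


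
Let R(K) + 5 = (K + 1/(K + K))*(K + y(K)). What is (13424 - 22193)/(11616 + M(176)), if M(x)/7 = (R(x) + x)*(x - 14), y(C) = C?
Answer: -2923/23486744 ≈ -0.00012445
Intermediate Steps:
R(K) = -5 + 2*K*(K + 1/(2*K)) (R(K) = -5 + (K + 1/(K + K))*(K + K) = -5 + (K + 1/(2*K))*(2*K) = -5 + 2*K*(K + 1/(2*K)))
M(x) = 7*(-14 + x)*(-4 + x + 2*x**2) (M(x) = 7*(((-4 + 2*x**2) + x)*(x - 14)) = 7*((-4 + x + 2*x**2)*(-14 + x)) = 7*((-14 + x)*(-4 + x + 2*x**2)) = 7*(-14 + x)*(-4 + x + 2*x**2))
(13424 - 22193)/(11616 + M(176)) = (13424 - 22193)/(11616 + (392 - 189*176**2 - 126*176 + 14*176**3)) = -8769/(11616 + (392 - 189*30976 - 22176 + 14*5451776)) = -8769/(11616 + (392 - 5854464 - 22176 + 76324864)) = -8769/(11616 + 70448616) = -8769/70460232 = -8769*1/70460232 = -2923/23486744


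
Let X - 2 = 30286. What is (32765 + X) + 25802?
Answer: 88855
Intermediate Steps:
X = 30288 (X = 2 + 30286 = 30288)
(32765 + X) + 25802 = (32765 + 30288) + 25802 = 63053 + 25802 = 88855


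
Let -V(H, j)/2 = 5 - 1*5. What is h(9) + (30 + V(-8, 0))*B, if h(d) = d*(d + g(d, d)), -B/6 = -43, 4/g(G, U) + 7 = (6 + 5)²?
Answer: 148605/19 ≈ 7821.3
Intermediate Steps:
V(H, j) = 0 (V(H, j) = -2*(5 - 1*5) = -2*(5 - 5) = -2*0 = 0)
g(G, U) = 2/57 (g(G, U) = 4/(-7 + (6 + 5)²) = 4/(-7 + 11²) = 4/(-7 + 121) = 4/114 = 4*(1/114) = 2/57)
B = 258 (B = -6*(-43) = 258)
h(d) = d*(2/57 + d) (h(d) = d*(d + 2/57) = d*(2/57 + d))
h(9) + (30 + V(-8, 0))*B = (1/57)*9*(2 + 57*9) + (30 + 0)*258 = (1/57)*9*(2 + 513) + 30*258 = (1/57)*9*515 + 7740 = 1545/19 + 7740 = 148605/19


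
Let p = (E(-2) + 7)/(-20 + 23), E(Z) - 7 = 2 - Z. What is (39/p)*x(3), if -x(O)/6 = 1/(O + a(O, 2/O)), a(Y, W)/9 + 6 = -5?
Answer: 13/32 ≈ 0.40625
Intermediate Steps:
E(Z) = 9 - Z (E(Z) = 7 + (2 - Z) = 9 - Z)
a(Y, W) = -99 (a(Y, W) = -54 + 9*(-5) = -54 - 45 = -99)
p = 6 (p = ((9 - 1*(-2)) + 7)/(-20 + 23) = ((9 + 2) + 7)/3 = (11 + 7)*(⅓) = 18*(⅓) = 6)
x(O) = -6/(-99 + O) (x(O) = -6/(O - 99) = -6/(-99 + O))
(39/p)*x(3) = (39/6)*(-6/(-99 + 3)) = (39*(⅙))*(-6/(-96)) = 13*(-6*(-1/96))/2 = (13/2)*(1/16) = 13/32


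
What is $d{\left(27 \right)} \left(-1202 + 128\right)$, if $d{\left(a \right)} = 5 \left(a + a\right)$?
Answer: $-289980$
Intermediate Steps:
$d{\left(a \right)} = 10 a$ ($d{\left(a \right)} = 5 \cdot 2 a = 10 a$)
$d{\left(27 \right)} \left(-1202 + 128\right) = 10 \cdot 27 \left(-1202 + 128\right) = 270 \left(-1074\right) = -289980$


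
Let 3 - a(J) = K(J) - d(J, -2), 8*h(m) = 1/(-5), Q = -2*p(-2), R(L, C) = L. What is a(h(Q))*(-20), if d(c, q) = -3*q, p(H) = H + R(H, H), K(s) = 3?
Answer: -120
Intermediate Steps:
p(H) = 2*H (p(H) = H + H = 2*H)
Q = 8 (Q = -4*(-2) = -2*(-4) = 8)
h(m) = -1/40 (h(m) = (⅛)/(-5) = (⅛)*(-⅕) = -1/40)
a(J) = 6 (a(J) = 3 - (3 - (-3)*(-2)) = 3 - (3 - 1*6) = 3 - (3 - 6) = 3 - 1*(-3) = 3 + 3 = 6)
a(h(Q))*(-20) = 6*(-20) = -120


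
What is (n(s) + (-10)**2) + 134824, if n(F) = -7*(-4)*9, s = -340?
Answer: 135176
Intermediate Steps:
n(F) = 252 (n(F) = 28*9 = 252)
(n(s) + (-10)**2) + 134824 = (252 + (-10)**2) + 134824 = (252 + 100) + 134824 = 352 + 134824 = 135176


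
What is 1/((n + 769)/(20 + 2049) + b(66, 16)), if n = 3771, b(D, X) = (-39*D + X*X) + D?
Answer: -2069/4654848 ≈ -0.00044448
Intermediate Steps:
b(D, X) = X² - 38*D (b(D, X) = (-39*D + X²) + D = (X² - 39*D) + D = X² - 38*D)
1/((n + 769)/(20 + 2049) + b(66, 16)) = 1/((3771 + 769)/(20 + 2049) + (16² - 38*66)) = 1/(4540/2069 + (256 - 2508)) = 1/(4540*(1/2069) - 2252) = 1/(4540/2069 - 2252) = 1/(-4654848/2069) = -2069/4654848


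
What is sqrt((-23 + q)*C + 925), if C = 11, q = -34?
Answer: sqrt(298) ≈ 17.263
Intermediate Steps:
sqrt((-23 + q)*C + 925) = sqrt((-23 - 34)*11 + 925) = sqrt(-57*11 + 925) = sqrt(-627 + 925) = sqrt(298)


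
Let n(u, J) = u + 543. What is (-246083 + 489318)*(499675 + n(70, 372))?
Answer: 121687551680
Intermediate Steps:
n(u, J) = 543 + u
(-246083 + 489318)*(499675 + n(70, 372)) = (-246083 + 489318)*(499675 + (543 + 70)) = 243235*(499675 + 613) = 243235*500288 = 121687551680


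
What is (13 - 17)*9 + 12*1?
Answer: -24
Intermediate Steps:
(13 - 17)*9 + 12*1 = -4*9 + 12 = -36 + 12 = -24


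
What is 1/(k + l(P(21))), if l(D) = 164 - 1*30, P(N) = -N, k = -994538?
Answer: -1/994404 ≈ -1.0056e-6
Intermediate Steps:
l(D) = 134 (l(D) = 164 - 30 = 134)
1/(k + l(P(21))) = 1/(-994538 + 134) = 1/(-994404) = -1/994404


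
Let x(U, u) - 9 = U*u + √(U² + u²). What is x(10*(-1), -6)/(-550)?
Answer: -69/550 - √34/275 ≈ -0.14666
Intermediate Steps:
x(U, u) = 9 + √(U² + u²) + U*u (x(U, u) = 9 + (U*u + √(U² + u²)) = 9 + (√(U² + u²) + U*u) = 9 + √(U² + u²) + U*u)
x(10*(-1), -6)/(-550) = (9 + √((10*(-1))² + (-6)²) + (10*(-1))*(-6))/(-550) = (9 + √((-10)² + 36) - 10*(-6))*(-1/550) = (9 + √(100 + 36) + 60)*(-1/550) = (9 + √136 + 60)*(-1/550) = (9 + 2*√34 + 60)*(-1/550) = (69 + 2*√34)*(-1/550) = -69/550 - √34/275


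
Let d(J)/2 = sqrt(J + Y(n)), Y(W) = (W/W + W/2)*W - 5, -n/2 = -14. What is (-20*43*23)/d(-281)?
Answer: -4945*sqrt(134)/67 ≈ -854.37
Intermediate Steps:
n = 28 (n = -2*(-14) = 28)
Y(W) = -5 + W*(1 + W/2) (Y(W) = (1 + W*(1/2))*W - 5 = (1 + W/2)*W - 5 = W*(1 + W/2) - 5 = -5 + W*(1 + W/2))
d(J) = 2*sqrt(415 + J) (d(J) = 2*sqrt(J + (-5 + 28 + (1/2)*28**2)) = 2*sqrt(J + (-5 + 28 + (1/2)*784)) = 2*sqrt(J + (-5 + 28 + 392)) = 2*sqrt(J + 415) = 2*sqrt(415 + J))
(-20*43*23)/d(-281) = (-20*43*23)/((2*sqrt(415 - 281))) = (-860*23)/((2*sqrt(134))) = -4945*sqrt(134)/67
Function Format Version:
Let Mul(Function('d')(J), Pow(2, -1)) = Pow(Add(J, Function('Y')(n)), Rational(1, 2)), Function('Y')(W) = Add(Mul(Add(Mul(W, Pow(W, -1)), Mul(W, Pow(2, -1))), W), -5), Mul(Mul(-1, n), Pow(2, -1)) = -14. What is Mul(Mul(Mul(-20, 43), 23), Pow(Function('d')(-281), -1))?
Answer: Mul(Rational(-4945, 67), Pow(134, Rational(1, 2))) ≈ -854.37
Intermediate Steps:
n = 28 (n = Mul(-2, -14) = 28)
Function('Y')(W) = Add(-5, Mul(W, Add(1, Mul(Rational(1, 2), W)))) (Function('Y')(W) = Add(Mul(Add(1, Mul(W, Rational(1, 2))), W), -5) = Add(Mul(Add(1, Mul(Rational(1, 2), W)), W), -5) = Add(Mul(W, Add(1, Mul(Rational(1, 2), W))), -5) = Add(-5, Mul(W, Add(1, Mul(Rational(1, 2), W)))))
Function('d')(J) = Mul(2, Pow(Add(415, J), Rational(1, 2))) (Function('d')(J) = Mul(2, Pow(Add(J, Add(-5, 28, Mul(Rational(1, 2), Pow(28, 2)))), Rational(1, 2))) = Mul(2, Pow(Add(J, Add(-5, 28, Mul(Rational(1, 2), 784))), Rational(1, 2))) = Mul(2, Pow(Add(J, Add(-5, 28, 392)), Rational(1, 2))) = Mul(2, Pow(Add(J, 415), Rational(1, 2))) = Mul(2, Pow(Add(415, J), Rational(1, 2))))
Mul(Mul(Mul(-20, 43), 23), Pow(Function('d')(-281), -1)) = Mul(Mul(Mul(-20, 43), 23), Pow(Mul(2, Pow(Add(415, -281), Rational(1, 2))), -1)) = Mul(Mul(-860, 23), Pow(Mul(2, Pow(134, Rational(1, 2))), -1)) = Mul(-19780, Mul(Rational(1, 268), Pow(134, Rational(1, 2)))) = Mul(Rational(-4945, 67), Pow(134, Rational(1, 2)))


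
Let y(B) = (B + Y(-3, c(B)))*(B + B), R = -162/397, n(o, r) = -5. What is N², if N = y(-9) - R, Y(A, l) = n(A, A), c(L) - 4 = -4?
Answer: 10041242436/157609 ≈ 63710.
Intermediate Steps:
c(L) = 0 (c(L) = 4 - 4 = 0)
Y(A, l) = -5
R = -162/397 (R = -162*1/397 = -162/397 ≈ -0.40806)
y(B) = 2*B*(-5 + B) (y(B) = (B - 5)*(B + B) = (-5 + B)*(2*B) = 2*B*(-5 + B))
N = 100206/397 (N = 2*(-9)*(-5 - 9) - 1*(-162/397) = 2*(-9)*(-14) + 162/397 = 252 + 162/397 = 100206/397 ≈ 252.41)
N² = (100206/397)² = 10041242436/157609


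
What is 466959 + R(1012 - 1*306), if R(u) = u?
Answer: 467665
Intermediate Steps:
466959 + R(1012 - 1*306) = 466959 + (1012 - 1*306) = 466959 + (1012 - 306) = 466959 + 706 = 467665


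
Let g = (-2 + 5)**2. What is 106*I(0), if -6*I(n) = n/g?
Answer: 0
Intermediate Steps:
g = 9 (g = 3**2 = 9)
I(n) = -n/54 (I(n) = -n/(6*9) = -n/54)
106*I(0) = 106*(-1/54*0) = 106*0 = 0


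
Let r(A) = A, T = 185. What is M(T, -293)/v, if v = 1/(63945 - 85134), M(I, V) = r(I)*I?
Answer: -725193525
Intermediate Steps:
M(I, V) = I**2 (M(I, V) = I*I = I**2)
v = -1/21189 (v = 1/(-21189) = -1/21189 ≈ -4.7194e-5)
M(T, -293)/v = 185**2/(-1/21189) = 34225*(-21189) = -725193525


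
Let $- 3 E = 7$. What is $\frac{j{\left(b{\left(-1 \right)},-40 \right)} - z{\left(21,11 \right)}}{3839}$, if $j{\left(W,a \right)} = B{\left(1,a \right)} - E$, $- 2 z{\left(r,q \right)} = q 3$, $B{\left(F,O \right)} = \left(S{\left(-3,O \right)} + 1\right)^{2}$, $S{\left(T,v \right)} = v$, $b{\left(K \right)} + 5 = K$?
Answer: $\frac{9239}{23034} \approx 0.4011$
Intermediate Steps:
$b{\left(K \right)} = -5 + K$
$E = - \frac{7}{3}$ ($E = \left(- \frac{1}{3}\right) 7 = - \frac{7}{3} \approx -2.3333$)
$B{\left(F,O \right)} = \left(1 + O\right)^{2}$ ($B{\left(F,O \right)} = \left(O + 1\right)^{2} = \left(1 + O\right)^{2}$)
$z{\left(r,q \right)} = - \frac{3 q}{2}$ ($z{\left(r,q \right)} = - \frac{q 3}{2} = - \frac{3 q}{2}$)
$j{\left(W,a \right)} = \frac{7}{3} + \left(1 + a\right)^{2}$ ($j{\left(W,a \right)} = \left(1 + a\right)^{2} - - \frac{7}{3} = \left(1 + a\right)^{2} + \frac{7}{3} = \frac{7}{3} + \left(1 + a\right)^{2}$)
$\frac{j{\left(b{\left(-1 \right)},-40 \right)} - z{\left(21,11 \right)}}{3839} = \frac{\left(\frac{7}{3} + \left(1 - 40\right)^{2}\right) - \left(- \frac{3}{2}\right) 11}{3839} = \left(\left(\frac{7}{3} + \left(-39\right)^{2}\right) - - \frac{33}{2}\right) \frac{1}{3839} = \left(\left(\frac{7}{3} + 1521\right) + \frac{33}{2}\right) \frac{1}{3839} = \left(\frac{4570}{3} + \frac{33}{2}\right) \frac{1}{3839} = \frac{9239}{6} \cdot \frac{1}{3839} = \frac{9239}{23034}$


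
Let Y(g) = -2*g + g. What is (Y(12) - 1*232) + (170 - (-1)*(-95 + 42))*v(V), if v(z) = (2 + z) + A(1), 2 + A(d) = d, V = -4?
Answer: -595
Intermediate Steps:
Y(g) = -g
A(d) = -2 + d
v(z) = 1 + z (v(z) = (2 + z) + (-2 + 1) = (2 + z) - 1 = 1 + z)
(Y(12) - 1*232) + (170 - (-1)*(-95 + 42))*v(V) = (-1*12 - 1*232) + (170 - (-1)*(-95 + 42))*(1 - 4) = (-12 - 232) + (170 - (-1)*(-53))*(-3) = -244 + (170 - 1*53)*(-3) = -244 + (170 - 53)*(-3) = -244 + 117*(-3) = -244 - 351 = -595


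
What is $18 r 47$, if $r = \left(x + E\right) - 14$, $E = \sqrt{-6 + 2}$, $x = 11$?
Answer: $-2538 + 1692 i \approx -2538.0 + 1692.0 i$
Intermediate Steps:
$E = 2 i$ ($E = \sqrt{-4} = 2 i \approx 2.0 i$)
$r = -3 + 2 i$ ($r = \left(11 + 2 i\right) - 14 = -3 + 2 i \approx -3.0 + 2.0 i$)
$18 r 47 = 18 \left(-3 + 2 i\right) 47 = \left(-54 + 36 i\right) 47 = -2538 + 1692 i$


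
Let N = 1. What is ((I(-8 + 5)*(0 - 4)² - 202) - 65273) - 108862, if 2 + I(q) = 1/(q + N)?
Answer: -174377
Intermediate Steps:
I(q) = -2 + 1/(1 + q) (I(q) = -2 + 1/(q + 1) = -2 + 1/(1 + q))
((I(-8 + 5)*(0 - 4)² - 202) - 65273) - 108862 = ((((-1 - 2*(-8 + 5))/(1 + (-8 + 5)))*(0 - 4)² - 202) - 65273) - 108862 = ((((-1 - 2*(-3))/(1 - 3))*(-4)² - 202) - 65273) - 108862 = ((((-1 + 6)/(-2))*16 - 202) - 65273) - 108862 = ((-½*5*16 - 202) - 65273) - 108862 = ((-5/2*16 - 202) - 65273) - 108862 = ((-40 - 202) - 65273) - 108862 = (-242 - 65273) - 108862 = -65515 - 108862 = -174377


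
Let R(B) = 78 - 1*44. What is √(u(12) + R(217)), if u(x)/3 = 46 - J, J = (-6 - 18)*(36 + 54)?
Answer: 2*√1663 ≈ 81.560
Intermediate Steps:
J = -2160 (J = -24*90 = -2160)
u(x) = 6618 (u(x) = 3*(46 - 1*(-2160)) = 3*(46 + 2160) = 3*2206 = 6618)
R(B) = 34 (R(B) = 78 - 44 = 34)
√(u(12) + R(217)) = √(6618 + 34) = √6652 = 2*√1663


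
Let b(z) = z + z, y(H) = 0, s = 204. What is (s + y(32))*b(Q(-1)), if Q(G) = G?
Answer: -408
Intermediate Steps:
b(z) = 2*z
(s + y(32))*b(Q(-1)) = (204 + 0)*(2*(-1)) = 204*(-2) = -408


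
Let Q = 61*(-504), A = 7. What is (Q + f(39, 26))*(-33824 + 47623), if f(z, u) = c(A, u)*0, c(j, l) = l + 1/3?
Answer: -424236456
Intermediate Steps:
c(j, l) = ⅓ + l (c(j, l) = l + ⅓ = ⅓ + l)
f(z, u) = 0 (f(z, u) = (⅓ + u)*0 = 0)
Q = -30744
(Q + f(39, 26))*(-33824 + 47623) = (-30744 + 0)*(-33824 + 47623) = -30744*13799 = -424236456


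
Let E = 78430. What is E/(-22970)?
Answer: -7843/2297 ≈ -3.4145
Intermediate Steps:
E/(-22970) = 78430/(-22970) = 78430*(-1/22970) = -7843/2297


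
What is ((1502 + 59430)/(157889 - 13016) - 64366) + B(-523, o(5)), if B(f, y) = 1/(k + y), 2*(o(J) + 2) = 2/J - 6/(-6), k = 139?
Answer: -1426699530688/22165569 ≈ -64366.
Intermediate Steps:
o(J) = -3/2 + 1/J (o(J) = -2 + (2/J - 6/(-6))/2 = -2 + (2/J - 6*(-1/6))/2 = -2 + (2/J + 1)/2 = -2 + (1 + 2/J)/2 = -2 + (1/2 + 1/J) = -3/2 + 1/J)
B(f, y) = 1/(139 + y)
((1502 + 59430)/(157889 - 13016) - 64366) + B(-523, o(5)) = ((1502 + 59430)/(157889 - 13016) - 64366) + 1/(139 + (-3/2 + 1/5)) = (60932/144873 - 64366) + 1/(139 + (-3/2 + 1/5)) = (60932*(1/144873) - 64366) + 1/(139 - 13/10) = (60932/144873 - 64366) + 1/(1377/10) = -9324834586/144873 + 10/1377 = -1426699530688/22165569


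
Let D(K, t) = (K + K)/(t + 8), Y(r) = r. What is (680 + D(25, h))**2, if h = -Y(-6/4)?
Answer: 169520400/361 ≈ 4.6959e+5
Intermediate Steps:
h = 3/2 (h = -(-6)/4 = -1*(-3/2) = 3/2 ≈ 1.5000)
D(K, t) = 2*K/(8 + t) (D(K, t) = (2*K)/(8 + t) = 2*K/(8 + t))
(680 + D(25, h))**2 = (680 + 2*25/(8 + 3/2))**2 = (680 + 2*25/(19/2))**2 = (680 + 2*25*(2/19))**2 = (680 + 100/19)**2 = (13020/19)**2 = 169520400/361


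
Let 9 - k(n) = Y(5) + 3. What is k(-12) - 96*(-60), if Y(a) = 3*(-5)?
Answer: 5781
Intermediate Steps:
Y(a) = -15
k(n) = 21 (k(n) = 9 - (-15 + 3) = 9 - 1*(-12) = 9 + 12 = 21)
k(-12) - 96*(-60) = 21 - 96*(-60) = 21 + 5760 = 5781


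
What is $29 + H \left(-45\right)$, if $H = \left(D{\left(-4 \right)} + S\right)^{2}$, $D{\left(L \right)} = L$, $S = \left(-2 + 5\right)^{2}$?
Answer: $-1096$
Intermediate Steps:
$S = 9$ ($S = 3^{2} = 9$)
$H = 25$ ($H = \left(-4 + 9\right)^{2} = 5^{2} = 25$)
$29 + H \left(-45\right) = 29 + 25 \left(-45\right) = 29 - 1125 = -1096$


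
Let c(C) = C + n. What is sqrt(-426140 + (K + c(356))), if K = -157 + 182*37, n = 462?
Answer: I*sqrt(418745) ≈ 647.11*I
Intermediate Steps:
c(C) = 462 + C (c(C) = C + 462 = 462 + C)
K = 6577 (K = -157 + 6734 = 6577)
sqrt(-426140 + (K + c(356))) = sqrt(-426140 + (6577 + (462 + 356))) = sqrt(-426140 + (6577 + 818)) = sqrt(-426140 + 7395) = sqrt(-418745) = I*sqrt(418745)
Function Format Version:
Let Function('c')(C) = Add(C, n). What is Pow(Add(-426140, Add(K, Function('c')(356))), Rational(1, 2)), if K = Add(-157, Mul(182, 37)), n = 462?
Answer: Mul(I, Pow(418745, Rational(1, 2))) ≈ Mul(647.11, I)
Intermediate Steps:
Function('c')(C) = Add(462, C) (Function('c')(C) = Add(C, 462) = Add(462, C))
K = 6577 (K = Add(-157, 6734) = 6577)
Pow(Add(-426140, Add(K, Function('c')(356))), Rational(1, 2)) = Pow(Add(-426140, Add(6577, Add(462, 356))), Rational(1, 2)) = Pow(Add(-426140, Add(6577, 818)), Rational(1, 2)) = Pow(Add(-426140, 7395), Rational(1, 2)) = Pow(-418745, Rational(1, 2)) = Mul(I, Pow(418745, Rational(1, 2)))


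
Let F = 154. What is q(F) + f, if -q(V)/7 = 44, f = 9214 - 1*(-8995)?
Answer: 17901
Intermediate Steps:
f = 18209 (f = 9214 + 8995 = 18209)
q(V) = -308 (q(V) = -7*44 = -308)
q(F) + f = -308 + 18209 = 17901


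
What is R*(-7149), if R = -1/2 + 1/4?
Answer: 7149/4 ≈ 1787.3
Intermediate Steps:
R = -¼ (R = -1*½ + 1*(¼) = -½ + ¼ = -¼ ≈ -0.25000)
R*(-7149) = -¼*(-7149) = 7149/4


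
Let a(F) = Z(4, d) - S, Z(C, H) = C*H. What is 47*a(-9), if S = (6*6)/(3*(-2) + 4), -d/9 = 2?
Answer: -2538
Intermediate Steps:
d = -18 (d = -9*2 = -18)
S = -18 (S = 36/(-6 + 4) = 36/(-2) = 36*(-½) = -18)
a(F) = -54 (a(F) = 4*(-18) - 1*(-18) = -72 + 18 = -54)
47*a(-9) = 47*(-54) = -2538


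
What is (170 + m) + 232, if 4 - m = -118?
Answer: 524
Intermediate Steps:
m = 122 (m = 4 - 1*(-118) = 4 + 118 = 122)
(170 + m) + 232 = (170 + 122) + 232 = 292 + 232 = 524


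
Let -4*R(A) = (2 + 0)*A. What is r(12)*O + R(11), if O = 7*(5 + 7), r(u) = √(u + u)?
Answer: -11/2 + 168*√6 ≈ 406.01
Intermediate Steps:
r(u) = √2*√u (r(u) = √(2*u) = √2*√u)
R(A) = -A/2 (R(A) = -(2 + 0)*A/4 = -A/2)
O = 84 (O = 7*12 = 84)
r(12)*O + R(11) = (√2*√12)*84 - ½*11 = (√2*(2*√3))*84 - 11/2 = (2*√6)*84 - 11/2 = 168*√6 - 11/2 = -11/2 + 168*√6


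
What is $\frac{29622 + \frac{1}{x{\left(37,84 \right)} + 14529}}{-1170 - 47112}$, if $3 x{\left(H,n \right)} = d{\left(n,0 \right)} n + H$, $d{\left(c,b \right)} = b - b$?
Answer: $- \frac{430743377}{702084656} \approx -0.61352$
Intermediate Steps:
$d{\left(c,b \right)} = 0$
$x{\left(H,n \right)} = \frac{H}{3}$ ($x{\left(H,n \right)} = \frac{0 n + H}{3} = \frac{0 + H}{3} = \frac{H}{3}$)
$\frac{29622 + \frac{1}{x{\left(37,84 \right)} + 14529}}{-1170 - 47112} = \frac{29622 + \frac{1}{\frac{1}{3} \cdot 37 + 14529}}{-1170 - 47112} = \frac{29622 + \frac{1}{\frac{37}{3} + 14529}}{-48282} = \left(29622 + \frac{1}{\frac{43624}{3}}\right) \left(- \frac{1}{48282}\right) = \left(29622 + \frac{3}{43624}\right) \left(- \frac{1}{48282}\right) = \frac{1292230131}{43624} \left(- \frac{1}{48282}\right) = - \frac{430743377}{702084656}$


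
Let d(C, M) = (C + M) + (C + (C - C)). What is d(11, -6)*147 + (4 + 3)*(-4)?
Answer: 2324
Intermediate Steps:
d(C, M) = M + 2*C (d(C, M) = (C + M) + (C + 0) = (C + M) + C = M + 2*C)
d(11, -6)*147 + (4 + 3)*(-4) = (-6 + 2*11)*147 + (4 + 3)*(-4) = (-6 + 22)*147 + 7*(-4) = 16*147 - 28 = 2352 - 28 = 2324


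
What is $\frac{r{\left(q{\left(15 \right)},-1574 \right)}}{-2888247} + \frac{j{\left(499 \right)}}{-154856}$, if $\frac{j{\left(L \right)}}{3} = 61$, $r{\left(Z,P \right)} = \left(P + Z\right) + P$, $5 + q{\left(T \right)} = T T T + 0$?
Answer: $- \frac{187642411}{149087459144} \approx -0.0012586$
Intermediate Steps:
$q{\left(T \right)} = -5 + T^{3}$ ($q{\left(T \right)} = -5 + \left(T T T + 0\right) = -5 + \left(T^{2} T + 0\right) = -5 + \left(T^{3} + 0\right) = -5 + T^{3}$)
$r{\left(Z,P \right)} = Z + 2 P$
$j{\left(L \right)} = 183$ ($j{\left(L \right)} = 3 \cdot 61 = 183$)
$\frac{r{\left(q{\left(15 \right)},-1574 \right)}}{-2888247} + \frac{j{\left(499 \right)}}{-154856} = \frac{\left(-5 + 15^{3}\right) + 2 \left(-1574\right)}{-2888247} + \frac{183}{-154856} = \left(\left(-5 + 3375\right) - 3148\right) \left(- \frac{1}{2888247}\right) + 183 \left(- \frac{1}{154856}\right) = \left(3370 - 3148\right) \left(- \frac{1}{2888247}\right) - \frac{183}{154856} = 222 \left(- \frac{1}{2888247}\right) - \frac{183}{154856} = - \frac{74}{962749} - \frac{183}{154856} = - \frac{187642411}{149087459144}$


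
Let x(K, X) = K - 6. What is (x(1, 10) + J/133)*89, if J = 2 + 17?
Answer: -3026/7 ≈ -432.29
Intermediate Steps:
J = 19
x(K, X) = -6 + K
(x(1, 10) + J/133)*89 = ((-6 + 1) + 19/133)*89 = (-5 + 19*(1/133))*89 = (-5 + 1/7)*89 = -34/7*89 = -3026/7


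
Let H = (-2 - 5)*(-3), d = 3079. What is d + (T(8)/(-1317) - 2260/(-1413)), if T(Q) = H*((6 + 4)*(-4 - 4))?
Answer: 1911708673/620307 ≈ 3081.9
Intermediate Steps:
H = 21 (H = -7*(-3) = 21)
T(Q) = -1680 (T(Q) = 21*((6 + 4)*(-4 - 4)) = 21*(10*(-8)) = 21*(-80) = -1680)
d + (T(8)/(-1317) - 2260/(-1413)) = 3079 + (-1680/(-1317) - 2260/(-1413)) = 3079 + (-1680*(-1/1317) - 2260*(-1/1413)) = 3079 + (560/439 + 2260/1413) = 3079 + 1783420/620307 = 1911708673/620307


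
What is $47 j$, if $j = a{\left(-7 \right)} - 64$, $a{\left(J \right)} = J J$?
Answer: $-705$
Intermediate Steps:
$a{\left(J \right)} = J^{2}$
$j = -15$ ($j = \left(-7\right)^{2} - 64 = 49 - 64 = -15$)
$47 j = 47 \left(-15\right) = -705$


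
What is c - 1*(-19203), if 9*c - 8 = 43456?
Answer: 72097/3 ≈ 24032.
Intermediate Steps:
c = 14488/3 (c = 8/9 + (1/9)*43456 = 8/9 + 43456/9 = 14488/3 ≈ 4829.3)
c - 1*(-19203) = 14488/3 - 1*(-19203) = 14488/3 + 19203 = 72097/3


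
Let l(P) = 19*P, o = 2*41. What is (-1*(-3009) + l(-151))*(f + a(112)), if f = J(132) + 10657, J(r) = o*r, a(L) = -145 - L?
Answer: 2971360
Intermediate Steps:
o = 82
J(r) = 82*r
f = 21481 (f = 82*132 + 10657 = 10824 + 10657 = 21481)
(-1*(-3009) + l(-151))*(f + a(112)) = (-1*(-3009) + 19*(-151))*(21481 + (-145 - 1*112)) = (3009 - 2869)*(21481 + (-145 - 112)) = 140*(21481 - 257) = 140*21224 = 2971360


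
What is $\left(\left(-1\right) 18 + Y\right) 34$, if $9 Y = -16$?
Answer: $- \frac{6052}{9} \approx -672.44$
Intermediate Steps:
$Y = - \frac{16}{9}$ ($Y = \frac{1}{9} \left(-16\right) = - \frac{16}{9} \approx -1.7778$)
$\left(\left(-1\right) 18 + Y\right) 34 = \left(\left(-1\right) 18 - \frac{16}{9}\right) 34 = \left(-18 - \frac{16}{9}\right) 34 = \left(- \frac{178}{9}\right) 34 = - \frac{6052}{9}$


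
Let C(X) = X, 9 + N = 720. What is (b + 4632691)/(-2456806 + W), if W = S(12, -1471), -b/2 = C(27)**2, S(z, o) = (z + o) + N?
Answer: -4631233/2457554 ≈ -1.8845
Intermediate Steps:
N = 711 (N = -9 + 720 = 711)
S(z, o) = 711 + o + z (S(z, o) = (z + o) + 711 = (o + z) + 711 = 711 + o + z)
b = -1458 (b = -2*27**2 = -2*729 = -1458)
W = -748 (W = 711 - 1471 + 12 = -748)
(b + 4632691)/(-2456806 + W) = (-1458 + 4632691)/(-2456806 - 748) = 4631233/(-2457554) = 4631233*(-1/2457554) = -4631233/2457554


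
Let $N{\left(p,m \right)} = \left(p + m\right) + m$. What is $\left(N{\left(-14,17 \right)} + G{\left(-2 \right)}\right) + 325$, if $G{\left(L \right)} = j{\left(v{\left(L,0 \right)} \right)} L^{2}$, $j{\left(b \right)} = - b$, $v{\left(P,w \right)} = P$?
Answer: $353$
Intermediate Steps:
$N{\left(p,m \right)} = p + 2 m$ ($N{\left(p,m \right)} = \left(m + p\right) + m = p + 2 m$)
$G{\left(L \right)} = - L^{3}$ ($G{\left(L \right)} = - L L^{2} = - L^{3}$)
$\left(N{\left(-14,17 \right)} + G{\left(-2 \right)}\right) + 325 = \left(\left(-14 + 2 \cdot 17\right) - \left(-2\right)^{3}\right) + 325 = \left(\left(-14 + 34\right) - -8\right) + 325 = \left(20 + 8\right) + 325 = 28 + 325 = 353$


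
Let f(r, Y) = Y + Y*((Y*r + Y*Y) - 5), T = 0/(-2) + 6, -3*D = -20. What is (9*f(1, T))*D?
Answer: 13680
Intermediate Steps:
D = 20/3 (D = -⅓*(-20) = 20/3 ≈ 6.6667)
T = 6 (T = 0*(-½) + 6 = 0 + 6 = 6)
f(r, Y) = Y + Y*(-5 + Y² + Y*r) (f(r, Y) = Y + Y*((Y*r + Y²) - 5) = Y + Y*((Y² + Y*r) - 5) = Y + Y*(-5 + Y² + Y*r))
(9*f(1, T))*D = (9*(6*(-4 + 6² + 6*1)))*(20/3) = (9*(6*(-4 + 36 + 6)))*(20/3) = (9*(6*38))*(20/3) = (9*228)*(20/3) = 2052*(20/3) = 13680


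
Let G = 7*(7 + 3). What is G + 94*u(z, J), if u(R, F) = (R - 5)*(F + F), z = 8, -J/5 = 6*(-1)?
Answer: 16990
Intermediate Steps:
J = 30 (J = -30*(-1) = -5*(-6) = 30)
u(R, F) = 2*F*(-5 + R) (u(R, F) = (-5 + R)*(2*F) = 2*F*(-5 + R))
G = 70 (G = 7*10 = 70)
G + 94*u(z, J) = 70 + 94*(2*30*(-5 + 8)) = 70 + 94*(2*30*3) = 70 + 94*180 = 70 + 16920 = 16990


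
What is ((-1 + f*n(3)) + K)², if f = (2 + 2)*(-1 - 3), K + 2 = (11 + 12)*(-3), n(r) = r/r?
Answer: 7744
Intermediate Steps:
n(r) = 1
K = -71 (K = -2 + (11 + 12)*(-3) = -2 + 23*(-3) = -2 - 69 = -71)
f = -16 (f = 4*(-4) = -16)
((-1 + f*n(3)) + K)² = ((-1 - 16*1) - 71)² = ((-1 - 16) - 71)² = (-17 - 71)² = (-88)² = 7744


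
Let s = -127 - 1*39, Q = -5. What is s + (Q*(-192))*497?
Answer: 476954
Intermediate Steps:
s = -166 (s = -127 - 39 = -166)
s + (Q*(-192))*497 = -166 - 5*(-192)*497 = -166 + 960*497 = -166 + 477120 = 476954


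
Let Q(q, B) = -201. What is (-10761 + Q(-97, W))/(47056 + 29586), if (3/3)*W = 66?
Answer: -5481/38321 ≈ -0.14303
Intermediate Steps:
W = 66
(-10761 + Q(-97, W))/(47056 + 29586) = (-10761 - 201)/(47056 + 29586) = -10962/76642 = -10962*1/76642 = -5481/38321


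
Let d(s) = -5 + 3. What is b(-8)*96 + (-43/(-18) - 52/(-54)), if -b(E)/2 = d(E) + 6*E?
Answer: 518581/54 ≈ 9603.3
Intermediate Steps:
d(s) = -2
b(E) = 4 - 12*E (b(E) = -2*(-2 + 6*E) = 4 - 12*E)
b(-8)*96 + (-43/(-18) - 52/(-54)) = (4 - 12*(-8))*96 + (-43/(-18) - 52/(-54)) = (4 + 96)*96 + (-43*(-1/18) - 52*(-1/54)) = 100*96 + (43/18 + 26/27) = 9600 + 181/54 = 518581/54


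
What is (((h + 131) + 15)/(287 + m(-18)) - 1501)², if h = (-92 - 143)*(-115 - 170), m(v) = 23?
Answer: 158554479721/96100 ≈ 1.6499e+6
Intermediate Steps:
h = 66975 (h = -235*(-285) = 66975)
(((h + 131) + 15)/(287 + m(-18)) - 1501)² = (((66975 + 131) + 15)/(287 + 23) - 1501)² = ((67106 + 15)/310 - 1501)² = (67121*(1/310) - 1501)² = (67121/310 - 1501)² = (-398189/310)² = 158554479721/96100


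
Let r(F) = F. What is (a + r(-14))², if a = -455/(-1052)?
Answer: 203718529/1106704 ≈ 184.08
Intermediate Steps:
a = 455/1052 (a = -455*(-1/1052) = 455/1052 ≈ 0.43251)
(a + r(-14))² = (455/1052 - 14)² = (-14273/1052)² = 203718529/1106704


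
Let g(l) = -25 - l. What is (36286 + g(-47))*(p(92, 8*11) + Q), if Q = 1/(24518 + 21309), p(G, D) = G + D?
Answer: 299499645188/45827 ≈ 6.5354e+6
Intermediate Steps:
p(G, D) = D + G
Q = 1/45827 ≈ 2.1821e-5
(36286 + g(-47))*(p(92, 8*11) + Q) = (36286 + (-25 - 1*(-47)))*((8*11 + 92) + 1/45827) = (36286 + (-25 + 47))*((88 + 92) + 1/45827) = (36286 + 22)*(180 + 1/45827) = 36308*(8248861/45827) = 299499645188/45827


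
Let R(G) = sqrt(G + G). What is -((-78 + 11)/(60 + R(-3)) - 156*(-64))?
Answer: (-9984*sqrt(6) + 598973*I)/(sqrt(6) - 60*I) ≈ -9982.9 - 0.045512*I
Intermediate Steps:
R(G) = sqrt(2)*sqrt(G) (R(G) = sqrt(2*G) = sqrt(2)*sqrt(G))
-((-78 + 11)/(60 + R(-3)) - 156*(-64)) = -((-78 + 11)/(60 + sqrt(2)*sqrt(-3)) - 156*(-64)) = -(-67/(60 + sqrt(2)*(I*sqrt(3))) + 9984) = -(-67/(60 + I*sqrt(6)) + 9984) = -(9984 - 67/(60 + I*sqrt(6))) = -9984 + 67/(60 + I*sqrt(6))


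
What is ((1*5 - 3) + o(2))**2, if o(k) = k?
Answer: 16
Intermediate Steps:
((1*5 - 3) + o(2))**2 = ((1*5 - 3) + 2)**2 = ((5 - 3) + 2)**2 = (2 + 2)**2 = 4**2 = 16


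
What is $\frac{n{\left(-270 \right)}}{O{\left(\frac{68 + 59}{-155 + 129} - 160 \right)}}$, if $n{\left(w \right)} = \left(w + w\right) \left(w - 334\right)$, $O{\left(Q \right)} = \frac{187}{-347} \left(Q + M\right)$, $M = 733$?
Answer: $- \frac{2942615520}{2762177} \approx -1065.3$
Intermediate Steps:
$O{\left(Q \right)} = - \frac{137071}{347} - \frac{187 Q}{347}$ ($O{\left(Q \right)} = \frac{187}{-347} \left(Q + 733\right) = 187 \left(- \frac{1}{347}\right) \left(733 + Q\right) = - \frac{187 \left(733 + Q\right)}{347} = - \frac{137071}{347} - \frac{187 Q}{347}$)
$n{\left(w \right)} = 2 w \left(-334 + w\right)$
$\frac{n{\left(-270 \right)}}{O{\left(\frac{68 + 59}{-155 + 129} - 160 \right)}} = \frac{2 \left(-270\right) \left(-334 - 270\right)}{- \frac{137071}{347} - \frac{187 \left(\frac{68 + 59}{-155 + 129} - 160\right)}{347}} = \frac{2 \left(-270\right) \left(-604\right)}{- \frac{137071}{347} - \frac{187 \left(\frac{127}{-26} - 160\right)}{347}} = \frac{326160}{- \frac{137071}{347} - \frac{187 \left(127 \left(- \frac{1}{26}\right) - 160\right)}{347}} = \frac{326160}{- \frac{137071}{347} - \frac{187 \left(- \frac{127}{26} - 160\right)}{347}} = \frac{326160}{- \frac{137071}{347} - - \frac{801669}{9022}} = \frac{326160}{- \frac{137071}{347} + \frac{801669}{9022}} = \frac{326160}{- \frac{2762177}{9022}} = 326160 \left(- \frac{9022}{2762177}\right) = - \frac{2942615520}{2762177}$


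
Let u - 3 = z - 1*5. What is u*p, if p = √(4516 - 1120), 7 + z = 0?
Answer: -18*√849 ≈ -524.48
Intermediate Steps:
z = -7 (z = -7 + 0 = -7)
u = -9 (u = 3 + (-7 - 1*5) = 3 + (-7 - 5) = 3 - 12 = -9)
p = 2*√849 (p = √3396 = 2*√849 ≈ 58.275)
u*p = -18*√849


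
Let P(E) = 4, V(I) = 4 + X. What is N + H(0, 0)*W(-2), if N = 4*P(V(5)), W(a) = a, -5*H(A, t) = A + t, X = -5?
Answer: 16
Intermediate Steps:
V(I) = -1 (V(I) = 4 - 5 = -1)
H(A, t) = -A/5 - t/5 (H(A, t) = -(A + t)/5 = -A/5 - t/5)
N = 16 (N = 4*4 = 16)
N + H(0, 0)*W(-2) = 16 + (-1/5*0 - 1/5*0)*(-2) = 16 + (0 + 0)*(-2) = 16 + 0*(-2) = 16 + 0 = 16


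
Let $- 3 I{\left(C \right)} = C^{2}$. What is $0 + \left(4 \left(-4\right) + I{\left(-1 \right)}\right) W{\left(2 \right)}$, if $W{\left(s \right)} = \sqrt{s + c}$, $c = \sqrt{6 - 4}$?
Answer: $- \frac{49 \sqrt{2 + \sqrt{2}}}{3} \approx -30.18$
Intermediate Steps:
$I{\left(C \right)} = - \frac{C^{2}}{3}$
$c = \sqrt{2} \approx 1.4142$
$W{\left(s \right)} = \sqrt{s + \sqrt{2}}$
$0 + \left(4 \left(-4\right) + I{\left(-1 \right)}\right) W{\left(2 \right)} = 0 + \left(4 \left(-4\right) - \frac{\left(-1\right)^{2}}{3}\right) \sqrt{2 + \sqrt{2}} = 0 + \left(-16 - \frac{1}{3}\right) \sqrt{2 + \sqrt{2}} = 0 - \frac{49 \sqrt{2 + \sqrt{2}}}{3} = - \frac{49 \sqrt{2 + \sqrt{2}}}{3}$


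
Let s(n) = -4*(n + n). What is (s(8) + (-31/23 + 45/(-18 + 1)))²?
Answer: 706815396/152881 ≈ 4623.3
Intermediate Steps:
s(n) = -8*n
(s(8) + (-31/23 + 45/(-18 + 1)))² = (-8*8 + (-31/23 + 45/(-18 + 1)))² = (-64 + (-31*1/23 + 45/(-17)))² = (-64 + (-31/23 + 45*(-1/17)))² = (-64 + (-31/23 - 45/17))² = (-64 - 1562/391)² = (-26586/391)² = 706815396/152881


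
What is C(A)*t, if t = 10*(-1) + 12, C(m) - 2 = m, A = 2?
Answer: 8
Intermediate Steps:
C(m) = 2 + m
t = 2 (t = -10 + 12 = 2)
C(A)*t = (2 + 2)*2 = 4*2 = 8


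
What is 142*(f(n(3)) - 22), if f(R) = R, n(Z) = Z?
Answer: -2698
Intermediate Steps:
142*(f(n(3)) - 22) = 142*(3 - 22) = 142*(-19) = -2698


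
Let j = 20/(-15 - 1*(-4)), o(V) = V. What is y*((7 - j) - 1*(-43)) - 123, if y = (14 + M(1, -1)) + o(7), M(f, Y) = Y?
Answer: 10047/11 ≈ 913.36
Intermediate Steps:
j = -20/11 (j = 20/(-15 + 4) = 20/(-11) = 20*(-1/11) = -20/11 ≈ -1.8182)
y = 20 (y = (14 - 1) + 7 = 13 + 7 = 20)
y*((7 - j) - 1*(-43)) - 123 = 20*((7 - 1*(-20/11)) - 1*(-43)) - 123 = 20*((7 + 20/11) + 43) - 123 = 20*(97/11 + 43) - 123 = 20*(570/11) - 123 = 11400/11 - 123 = 10047/11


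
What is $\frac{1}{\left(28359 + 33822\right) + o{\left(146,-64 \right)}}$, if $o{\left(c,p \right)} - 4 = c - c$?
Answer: $\frac{1}{62185} \approx 1.6081 \cdot 10^{-5}$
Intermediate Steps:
$o{\left(c,p \right)} = 4$ ($o{\left(c,p \right)} = 4 + \left(c - c\right) = 4 + 0 = 4$)
$\frac{1}{\left(28359 + 33822\right) + o{\left(146,-64 \right)}} = \frac{1}{\left(28359 + 33822\right) + 4} = \frac{1}{62181 + 4} = \frac{1}{62185}$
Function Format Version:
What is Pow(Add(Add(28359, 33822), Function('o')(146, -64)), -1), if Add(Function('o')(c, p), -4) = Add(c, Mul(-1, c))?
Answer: Rational(1, 62185) ≈ 1.6081e-5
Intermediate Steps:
Function('o')(c, p) = 4 (Function('o')(c, p) = Add(4, Add(c, Mul(-1, c))) = Add(4, 0) = 4)
Pow(Add(Add(28359, 33822), Function('o')(146, -64)), -1) = Pow(Add(Add(28359, 33822), 4), -1) = Pow(Add(62181, 4), -1) = Pow(62185, -1) = Rational(1, 62185)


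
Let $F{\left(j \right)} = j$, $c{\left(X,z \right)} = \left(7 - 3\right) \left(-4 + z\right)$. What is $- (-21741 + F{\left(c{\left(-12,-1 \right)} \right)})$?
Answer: $21761$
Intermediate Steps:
$c{\left(X,z \right)} = -16 + 4 z$ ($c{\left(X,z \right)} = 4 \left(-4 + z\right) = -16 + 4 z$)
$- (-21741 + F{\left(c{\left(-12,-1 \right)} \right)}) = - (-21741 + \left(-16 + 4 \left(-1\right)\right)) = - (-21741 - 20) = \left(-1\right) \left(-21761\right) = 21761$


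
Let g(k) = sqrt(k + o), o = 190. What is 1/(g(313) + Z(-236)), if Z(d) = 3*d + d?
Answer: -944/890633 - sqrt(503)/890633 ≈ -0.0010851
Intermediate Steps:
Z(d) = 4*d
g(k) = sqrt(190 + k) (g(k) = sqrt(k + 190) = sqrt(190 + k))
1/(g(313) + Z(-236)) = 1/(sqrt(190 + 313) + 4*(-236)) = 1/(sqrt(503) - 944) = 1/(-944 + sqrt(503))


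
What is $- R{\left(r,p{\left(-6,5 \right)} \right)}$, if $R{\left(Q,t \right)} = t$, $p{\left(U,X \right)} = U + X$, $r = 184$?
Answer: $1$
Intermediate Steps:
$- R{\left(r,p{\left(-6,5 \right)} \right)} = - (-6 + 5) = \left(-1\right) \left(-1\right) = 1$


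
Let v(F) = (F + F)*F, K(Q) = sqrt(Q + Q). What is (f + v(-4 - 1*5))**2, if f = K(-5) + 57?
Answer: (219 + I*sqrt(10))**2 ≈ 47951.0 + 1385.1*I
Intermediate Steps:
K(Q) = sqrt(2)*sqrt(Q) (K(Q) = sqrt(2*Q) = sqrt(2)*sqrt(Q))
f = 57 + I*sqrt(10) (f = sqrt(2)*sqrt(-5) + 57 = sqrt(2)*(I*sqrt(5)) + 57 = I*sqrt(10) + 57 = 57 + I*sqrt(10) ≈ 57.0 + 3.1623*I)
v(F) = 2*F**2 (v(F) = (2*F)*F = 2*F**2)
(f + v(-4 - 1*5))**2 = ((57 + I*sqrt(10)) + 2*(-4 - 1*5)**2)**2 = ((57 + I*sqrt(10)) + 2*(-4 - 5)**2)**2 = ((57 + I*sqrt(10)) + 2*(-9)**2)**2 = ((57 + I*sqrt(10)) + 2*81)**2 = ((57 + I*sqrt(10)) + 162)**2 = (219 + I*sqrt(10))**2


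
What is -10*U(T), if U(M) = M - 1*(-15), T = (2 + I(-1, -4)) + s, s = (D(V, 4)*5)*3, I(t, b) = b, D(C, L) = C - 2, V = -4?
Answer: 770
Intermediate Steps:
D(C, L) = -2 + C
s = -90 (s = ((-2 - 4)*5)*3 = -6*5*3 = -30*3 = -90)
T = -92 (T = (2 - 4) - 90 = -2 - 90 = -92)
U(M) = 15 + M (U(M) = M + 15 = 15 + M)
-10*U(T) = -10*(15 - 92) = -10*(-77) = 770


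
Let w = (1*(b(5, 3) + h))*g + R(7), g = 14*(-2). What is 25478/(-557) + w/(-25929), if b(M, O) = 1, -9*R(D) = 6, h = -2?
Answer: -1981902860/43327359 ≈ -45.743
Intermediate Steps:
R(D) = -2/3 (R(D) = -1/9*6 = -2/3)
g = -28
w = 82/3 (w = (1*(1 - 2))*(-28) - 2/3 = (1*(-1))*(-28) - 2/3 = -1*(-28) - 2/3 = 28 - 2/3 = 82/3 ≈ 27.333)
25478/(-557) + w/(-25929) = 25478/(-557) + (82/3)/(-25929) = 25478*(-1/557) + (82/3)*(-1/25929) = -25478/557 - 82/77787 = -1981902860/43327359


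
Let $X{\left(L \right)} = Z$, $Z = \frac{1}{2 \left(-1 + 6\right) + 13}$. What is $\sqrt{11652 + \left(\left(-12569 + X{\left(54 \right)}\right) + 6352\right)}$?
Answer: $\frac{\sqrt{2875138}}{23} \approx 73.723$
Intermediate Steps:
$Z = \frac{1}{23}$ ($Z = \frac{1}{2 \cdot 5 + 13} = \frac{1}{10 + 13} = \frac{1}{23} \approx 0.043478$)
$X{\left(L \right)} = \frac{1}{23}$
$\sqrt{11652 + \left(\left(-12569 + X{\left(54 \right)}\right) + 6352\right)} = \sqrt{11652 + \left(\left(-12569 + \frac{1}{23}\right) + 6352\right)} = \sqrt{11652 + \left(- \frac{289086}{23} + 6352\right)} = \sqrt{11652 - \frac{142990}{23}} = \sqrt{\frac{125006}{23}} = \frac{\sqrt{2875138}}{23}$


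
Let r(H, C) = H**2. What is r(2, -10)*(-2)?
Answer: -8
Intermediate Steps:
r(2, -10)*(-2) = 2**2*(-2) = 4*(-2) = -8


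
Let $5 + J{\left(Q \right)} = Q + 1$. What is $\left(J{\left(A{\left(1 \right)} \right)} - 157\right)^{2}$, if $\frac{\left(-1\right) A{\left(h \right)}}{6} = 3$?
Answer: $32041$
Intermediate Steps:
$A{\left(h \right)} = -18$ ($A{\left(h \right)} = \left(-6\right) 3 = -18$)
$J{\left(Q \right)} = -4 + Q$ ($J{\left(Q \right)} = -5 + \left(Q + 1\right) = -5 + \left(1 + Q\right) = -4 + Q$)
$\left(J{\left(A{\left(1 \right)} \right)} - 157\right)^{2} = \left(\left(-4 - 18\right) - 157\right)^{2} = \left(-22 - 157\right)^{2} = \left(-179\right)^{2} = 32041$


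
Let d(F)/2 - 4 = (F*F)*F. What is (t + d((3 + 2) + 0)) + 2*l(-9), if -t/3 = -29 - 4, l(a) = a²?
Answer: 519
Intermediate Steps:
d(F) = 8 + 2*F³ (d(F) = 8 + 2*((F*F)*F) = 8 + 2*(F²*F) = 8 + 2*F³)
t = 99 (t = -3*(-29 - 4) = -3*(-33) = 99)
(t + d((3 + 2) + 0)) + 2*l(-9) = (99 + (8 + 2*((3 + 2) + 0)³)) + 2*(-9)² = (99 + (8 + 2*(5 + 0)³)) + 2*81 = (99 + (8 + 2*5³)) + 162 = (99 + (8 + 2*125)) + 162 = (99 + (8 + 250)) + 162 = (99 + 258) + 162 = 357 + 162 = 519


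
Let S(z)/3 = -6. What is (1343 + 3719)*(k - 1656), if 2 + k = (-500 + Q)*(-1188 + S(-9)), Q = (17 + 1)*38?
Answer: -1131670844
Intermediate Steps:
Q = 684 (Q = 18*38 = 684)
S(z) = -18 (S(z) = 3*(-6) = -18)
k = -221906 (k = -2 + (-500 + 684)*(-1188 - 18) = -2 + 184*(-1206) = -2 - 221904 = -221906)
(1343 + 3719)*(k - 1656) = (1343 + 3719)*(-221906 - 1656) = 5062*(-223562) = -1131670844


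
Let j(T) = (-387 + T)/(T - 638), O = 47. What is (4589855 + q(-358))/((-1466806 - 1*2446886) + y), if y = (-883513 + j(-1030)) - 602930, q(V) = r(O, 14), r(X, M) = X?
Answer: -7655956536/9007423763 ≈ -0.84996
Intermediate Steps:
j(T) = (-387 + T)/(-638 + T)
q(V) = 47
y = -2479385507/1668 (y = (-883513 + (-387 - 1030)/(-638 - 1030)) - 602930 = (-883513 - 1417/(-1668)) - 602930 = (-883513 - 1/1668*(-1417)) - 602930 = (-883513 + 1417/1668) - 602930 = -1473698267/1668 - 602930 = -2479385507/1668 ≈ -1.4864e+6)
(4589855 + q(-358))/((-1466806 - 1*2446886) + y) = (4589855 + 47)/((-1466806 - 1*2446886) - 2479385507/1668) = 4589902/((-1466806 - 2446886) - 2479385507/1668) = 4589902/(-3913692 - 2479385507/1668) = 4589902/(-9007423763/1668) = 4589902*(-1668/9007423763) = -7655956536/9007423763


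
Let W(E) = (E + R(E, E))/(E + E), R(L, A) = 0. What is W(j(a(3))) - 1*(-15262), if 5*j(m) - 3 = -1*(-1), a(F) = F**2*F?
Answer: 30525/2 ≈ 15263.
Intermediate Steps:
a(F) = F**3
j(m) = 4/5 (j(m) = 3/5 + (-1*(-1))/5 = 3/5 + (1/5)*1 = 3/5 + 1/5 = 4/5)
W(E) = 1/2 (W(E) = (E + 0)/(E + E) = E/((2*E)) = E*(1/(2*E)) = 1/2)
W(j(a(3))) - 1*(-15262) = 1/2 - 1*(-15262) = 1/2 + 15262 = 30525/2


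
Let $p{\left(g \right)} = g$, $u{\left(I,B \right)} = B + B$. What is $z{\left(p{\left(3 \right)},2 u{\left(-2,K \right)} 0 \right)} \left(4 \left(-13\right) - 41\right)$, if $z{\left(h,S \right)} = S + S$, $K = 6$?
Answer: $0$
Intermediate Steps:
$u{\left(I,B \right)} = 2 B$
$z{\left(h,S \right)} = 2 S$
$z{\left(p{\left(3 \right)},2 u{\left(-2,K \right)} 0 \right)} \left(4 \left(-13\right) - 41\right) = 2 \cdot 2 \cdot 2 \cdot 6 \cdot 0 \left(4 \left(-13\right) - 41\right) = 2 \cdot 2 \cdot 12 \cdot 0 \left(-52 - 41\right) = 2 \cdot 24 \cdot 0 \left(-93\right) = 2 \cdot 0 \left(-93\right) = 0 \left(-93\right) = 0$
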